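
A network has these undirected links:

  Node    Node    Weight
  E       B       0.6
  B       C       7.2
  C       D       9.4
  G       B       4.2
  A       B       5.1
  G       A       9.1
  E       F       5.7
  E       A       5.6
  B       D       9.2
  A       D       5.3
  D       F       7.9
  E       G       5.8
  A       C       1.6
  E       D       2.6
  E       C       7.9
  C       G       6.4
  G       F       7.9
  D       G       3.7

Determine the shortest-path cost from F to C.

12.9

Candidate routes:
F - E - B - A - C: 5.7+0.6+5.1+1.6 = 13
F - E - A - C: 5.7+5.6+1.6 = 12.9
The minimum is 12.9 via F - E - A - C.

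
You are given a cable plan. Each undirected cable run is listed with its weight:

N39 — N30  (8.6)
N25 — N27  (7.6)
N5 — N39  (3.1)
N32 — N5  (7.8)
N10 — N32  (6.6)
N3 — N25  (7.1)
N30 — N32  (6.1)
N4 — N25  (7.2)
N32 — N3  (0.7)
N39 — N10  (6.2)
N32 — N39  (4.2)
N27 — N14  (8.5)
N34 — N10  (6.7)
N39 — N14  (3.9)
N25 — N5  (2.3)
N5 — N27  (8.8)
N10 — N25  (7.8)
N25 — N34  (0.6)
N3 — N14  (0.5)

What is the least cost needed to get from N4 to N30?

Enumerating some paths:
N4 → N25 → N3 → N32 → N30: 7.2+7.1+0.7+6.1 = 21.1
N4 → N25 → N5 → N39 → N30: 7.2+2.3+3.1+8.6 = 21.2
The minimum is 21.1 via N4 → N25 → N3 → N32 → N30.

21.1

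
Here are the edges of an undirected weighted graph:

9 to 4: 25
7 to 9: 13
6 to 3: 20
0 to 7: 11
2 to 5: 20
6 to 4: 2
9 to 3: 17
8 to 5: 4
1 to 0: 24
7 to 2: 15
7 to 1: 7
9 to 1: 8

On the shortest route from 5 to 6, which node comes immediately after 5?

Candidate routes:
5 - 2 - 7 - 9 - 4 - 6: 20+15+13+25+2 = 75
5 - 2 - 7 - 9 - 3 - 6: 20+15+13+17+20 = 85
5 - 2 - 7 - 1 - 9 - 3 - 6: 20+15+7+8+17+20 = 87
5 - 2 - 7 - 1 - 9 - 4 - 6: 20+15+7+8+25+2 = 77
Cheapest is 5 - 2 - 7 - 9 - 4 - 6 at 75.
So from 5 the first move is to 2.

2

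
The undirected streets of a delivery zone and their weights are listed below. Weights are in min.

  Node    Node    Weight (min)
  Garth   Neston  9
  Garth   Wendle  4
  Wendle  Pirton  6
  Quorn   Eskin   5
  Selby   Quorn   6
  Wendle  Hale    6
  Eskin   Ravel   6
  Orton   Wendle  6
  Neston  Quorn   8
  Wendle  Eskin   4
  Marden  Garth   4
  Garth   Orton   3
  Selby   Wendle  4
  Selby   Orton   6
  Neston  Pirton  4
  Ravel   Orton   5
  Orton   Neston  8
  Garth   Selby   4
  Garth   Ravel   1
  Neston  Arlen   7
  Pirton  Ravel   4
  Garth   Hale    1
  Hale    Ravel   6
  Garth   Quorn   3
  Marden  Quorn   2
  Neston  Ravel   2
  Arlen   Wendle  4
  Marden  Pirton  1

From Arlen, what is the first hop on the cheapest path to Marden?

Enumerating some paths:
Arlen - Wendle - Pirton - Marden: 4+6+1 = 11
Arlen - Neston - Pirton - Marden: 7+4+1 = 12
Cheapest is Arlen - Wendle - Pirton - Marden at 11 min.
So from Arlen the first move is to Wendle.

Wendle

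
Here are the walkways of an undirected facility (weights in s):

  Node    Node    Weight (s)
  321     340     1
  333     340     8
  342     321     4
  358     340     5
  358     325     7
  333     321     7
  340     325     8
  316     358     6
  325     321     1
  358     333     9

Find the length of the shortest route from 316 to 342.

Shortest distances from 316:
316: 0
358: 6  (via 316)
340: 11  (via 358)
321: 12  (via 340)
325: 13  (via 358)
333: 15  (via 358)
342: 16  (via 321)
Shortest route: 316 → 358 → 340 → 321 → 342 = 16 s.

16 s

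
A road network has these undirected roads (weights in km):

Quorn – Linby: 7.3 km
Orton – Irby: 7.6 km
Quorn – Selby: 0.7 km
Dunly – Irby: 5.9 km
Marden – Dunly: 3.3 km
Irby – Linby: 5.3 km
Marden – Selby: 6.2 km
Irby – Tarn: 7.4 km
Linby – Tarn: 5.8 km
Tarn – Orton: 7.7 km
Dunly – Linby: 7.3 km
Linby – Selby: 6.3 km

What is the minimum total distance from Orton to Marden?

Candidate routes:
Orton → Tarn → Irby → Dunly → Marden: 7.7+7.4+5.9+3.3 = 24.3
Orton → Irby → Dunly → Marden: 7.6+5.9+3.3 = 16.8
Orton → Tarn → Linby → Dunly → Marden: 7.7+5.8+7.3+3.3 = 24.1
Orton → Irby → Linby → Dunly → Marden: 7.6+5.3+7.3+3.3 = 23.5
The minimum is 16.8 km via Orton → Irby → Dunly → Marden.

16.8 km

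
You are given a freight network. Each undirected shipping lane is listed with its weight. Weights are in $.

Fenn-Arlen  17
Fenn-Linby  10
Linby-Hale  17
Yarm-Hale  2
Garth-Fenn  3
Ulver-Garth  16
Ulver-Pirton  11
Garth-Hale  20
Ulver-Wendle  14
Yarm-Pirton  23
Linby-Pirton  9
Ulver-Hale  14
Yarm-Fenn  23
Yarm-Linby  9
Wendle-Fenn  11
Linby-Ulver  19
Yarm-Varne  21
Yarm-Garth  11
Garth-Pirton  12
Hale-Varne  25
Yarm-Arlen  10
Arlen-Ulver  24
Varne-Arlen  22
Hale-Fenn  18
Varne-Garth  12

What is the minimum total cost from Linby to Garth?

Candidate routes:
Linby → Pirton → Garth: 9+12 = 21
Linby → Yarm → Garth: 9+11 = 20
Linby → Fenn → Garth: 10+3 = 13
Cheapest is Linby → Fenn → Garth at $13.

$13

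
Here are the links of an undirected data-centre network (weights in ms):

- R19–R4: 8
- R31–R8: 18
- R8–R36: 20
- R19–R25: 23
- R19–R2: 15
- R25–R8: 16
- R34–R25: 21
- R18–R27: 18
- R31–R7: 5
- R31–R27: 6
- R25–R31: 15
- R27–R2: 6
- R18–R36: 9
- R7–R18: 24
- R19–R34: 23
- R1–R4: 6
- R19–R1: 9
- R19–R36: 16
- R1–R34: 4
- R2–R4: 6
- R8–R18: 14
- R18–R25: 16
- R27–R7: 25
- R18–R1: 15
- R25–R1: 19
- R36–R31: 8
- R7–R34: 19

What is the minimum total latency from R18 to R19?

24 ms

Shortest distances from R18:
R18: 0
R36: 9  (via R18)
R8: 14  (via R18)
R1: 15  (via R18)
R25: 16  (via R18)
R31: 17  (via R36)
R27: 18  (via R18)
R34: 19  (via R1)
R4: 21  (via R1)
R7: 22  (via R31)
R2: 24  (via R27)
R19: 24  (via R1)
Shortest route: R18–R1–R19 = 24 ms.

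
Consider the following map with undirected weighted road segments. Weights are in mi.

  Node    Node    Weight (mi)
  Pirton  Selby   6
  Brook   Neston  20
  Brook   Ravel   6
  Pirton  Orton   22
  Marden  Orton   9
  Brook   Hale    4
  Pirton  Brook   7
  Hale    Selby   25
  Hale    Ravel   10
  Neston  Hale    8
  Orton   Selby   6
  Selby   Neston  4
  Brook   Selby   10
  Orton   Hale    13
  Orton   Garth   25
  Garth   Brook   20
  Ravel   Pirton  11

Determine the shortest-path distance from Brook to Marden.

Enumerating some paths:
Brook → Pirton → Selby → Orton → Marden: 7+6+6+9 = 28
Brook → Hale → Orton → Marden: 4+13+9 = 26
Brook → Selby → Orton → Marden: 10+6+9 = 25
Brook → Hale → Neston → Selby → Orton → Marden: 4+8+4+6+9 = 31
Cheapest is Brook → Selby → Orton → Marden at 25 mi.

25 mi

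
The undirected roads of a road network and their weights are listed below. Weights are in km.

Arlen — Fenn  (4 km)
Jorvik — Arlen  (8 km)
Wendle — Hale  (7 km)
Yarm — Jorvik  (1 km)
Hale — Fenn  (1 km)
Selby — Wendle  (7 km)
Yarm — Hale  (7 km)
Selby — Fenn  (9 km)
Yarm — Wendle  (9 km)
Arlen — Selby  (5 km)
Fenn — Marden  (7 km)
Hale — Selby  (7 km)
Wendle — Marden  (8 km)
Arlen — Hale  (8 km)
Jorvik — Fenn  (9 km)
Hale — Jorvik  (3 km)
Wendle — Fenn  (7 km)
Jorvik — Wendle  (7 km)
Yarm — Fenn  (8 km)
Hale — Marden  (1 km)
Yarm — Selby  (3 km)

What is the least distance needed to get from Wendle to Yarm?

Settle nodes by increasing distance from Wendle:
Wendle: 0
Selby: 7  (via Wendle)
Jorvik: 7  (via Wendle)
Hale: 7  (via Wendle)
Fenn: 7  (via Wendle)
Yarm: 8  (via Jorvik)
Shortest route: Wendle–Jorvik–Yarm = 8 km.

8 km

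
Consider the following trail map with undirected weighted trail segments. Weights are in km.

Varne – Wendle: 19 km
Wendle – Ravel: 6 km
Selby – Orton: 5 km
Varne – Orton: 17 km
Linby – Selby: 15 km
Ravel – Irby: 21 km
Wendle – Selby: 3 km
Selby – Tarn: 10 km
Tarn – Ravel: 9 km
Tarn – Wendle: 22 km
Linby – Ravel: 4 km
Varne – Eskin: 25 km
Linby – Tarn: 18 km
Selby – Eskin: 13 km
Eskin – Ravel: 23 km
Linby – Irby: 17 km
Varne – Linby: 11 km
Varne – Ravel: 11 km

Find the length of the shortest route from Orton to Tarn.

15 km

Settle nodes by increasing distance from Orton:
Orton: 0
Selby: 5  (via Orton)
Wendle: 8  (via Selby)
Ravel: 14  (via Wendle)
Tarn: 15  (via Selby)
Shortest route: Orton → Selby → Tarn = 15 km.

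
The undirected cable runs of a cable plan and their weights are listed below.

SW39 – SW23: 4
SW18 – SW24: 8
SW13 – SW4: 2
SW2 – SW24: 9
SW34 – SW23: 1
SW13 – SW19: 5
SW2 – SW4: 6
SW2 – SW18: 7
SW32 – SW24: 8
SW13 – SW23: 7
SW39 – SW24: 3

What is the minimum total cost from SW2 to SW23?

Enumerating some paths:
SW2–SW18–SW24–SW39–SW23: 7+8+3+4 = 22
SW2–SW24–SW39–SW23: 9+3+4 = 16
SW2–SW4–SW13–SW23: 6+2+7 = 15
Cheapest is SW2–SW4–SW13–SW23 at 15.

15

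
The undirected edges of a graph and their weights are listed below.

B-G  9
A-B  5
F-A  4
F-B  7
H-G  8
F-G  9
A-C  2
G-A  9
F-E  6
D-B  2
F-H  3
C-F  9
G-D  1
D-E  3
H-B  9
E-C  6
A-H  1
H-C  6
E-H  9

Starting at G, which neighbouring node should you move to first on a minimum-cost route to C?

Enumerating some paths:
G - D - E - C: 1+3+6 = 10
G - H - C: 8+6 = 14
G - A - C: 9+2 = 11
G - H - A - C: 8+1+2 = 11
Cheapest is G - D - E - C at 10.
So from G the first move is to D.

D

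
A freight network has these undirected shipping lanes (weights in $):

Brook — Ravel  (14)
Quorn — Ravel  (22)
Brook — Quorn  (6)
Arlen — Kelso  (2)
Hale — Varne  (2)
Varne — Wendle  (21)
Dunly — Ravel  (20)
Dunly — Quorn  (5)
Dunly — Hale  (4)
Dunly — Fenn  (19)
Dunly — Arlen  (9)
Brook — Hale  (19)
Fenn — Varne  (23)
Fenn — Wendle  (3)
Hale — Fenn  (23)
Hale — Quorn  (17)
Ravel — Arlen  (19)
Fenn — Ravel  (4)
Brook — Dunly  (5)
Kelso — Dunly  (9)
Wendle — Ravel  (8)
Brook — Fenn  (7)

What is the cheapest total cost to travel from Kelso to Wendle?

$24

Settle nodes by increasing distance from Kelso:
Kelso: 0
Arlen: 2  (via Kelso)
Dunly: 9  (via Kelso)
Hale: 13  (via Dunly)
Brook: 14  (via Dunly)
Quorn: 14  (via Dunly)
Varne: 15  (via Hale)
Fenn: 21  (via Brook)
Ravel: 21  (via Arlen)
Wendle: 24  (via Fenn)
Shortest route: Kelso–Dunly–Brook–Fenn–Wendle = $24.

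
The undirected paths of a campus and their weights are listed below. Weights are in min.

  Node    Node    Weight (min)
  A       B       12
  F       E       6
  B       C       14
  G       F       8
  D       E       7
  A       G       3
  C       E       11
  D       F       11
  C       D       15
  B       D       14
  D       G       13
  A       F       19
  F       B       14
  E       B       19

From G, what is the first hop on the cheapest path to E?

Enumerating some paths:
G–D–E: 13+7 = 20
G–F–E: 8+6 = 14
G–F–D–E: 8+11+7 = 26
The minimum is 14 min via G–F–E.
So from G the first move is to F.

F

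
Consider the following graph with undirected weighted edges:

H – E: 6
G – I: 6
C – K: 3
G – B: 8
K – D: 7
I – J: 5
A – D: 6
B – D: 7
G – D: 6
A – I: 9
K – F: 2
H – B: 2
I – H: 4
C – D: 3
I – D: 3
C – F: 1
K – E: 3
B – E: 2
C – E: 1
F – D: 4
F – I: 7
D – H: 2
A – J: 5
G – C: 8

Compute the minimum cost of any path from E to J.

Candidate routes:
E - B - H - I - J: 2+2+4+5 = 13
E - C - D - I - J: 1+3+3+5 = 12
E - C - F - D - I - J: 1+1+4+3+5 = 14
E - B - H - D - I - J: 2+2+2+3+5 = 14
Cheapest is E - C - D - I - J at 12.

12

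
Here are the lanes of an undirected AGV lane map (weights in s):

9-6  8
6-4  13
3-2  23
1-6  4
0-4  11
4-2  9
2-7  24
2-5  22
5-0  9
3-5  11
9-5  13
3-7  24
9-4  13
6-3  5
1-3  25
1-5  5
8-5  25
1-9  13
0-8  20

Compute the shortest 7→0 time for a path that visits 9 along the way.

Shortest 7→9: 7–3–6–9 = 37
Shortest 9→0: 9–5–0 = 22
Total via 9: 37 + 22 = 59 s.

59 s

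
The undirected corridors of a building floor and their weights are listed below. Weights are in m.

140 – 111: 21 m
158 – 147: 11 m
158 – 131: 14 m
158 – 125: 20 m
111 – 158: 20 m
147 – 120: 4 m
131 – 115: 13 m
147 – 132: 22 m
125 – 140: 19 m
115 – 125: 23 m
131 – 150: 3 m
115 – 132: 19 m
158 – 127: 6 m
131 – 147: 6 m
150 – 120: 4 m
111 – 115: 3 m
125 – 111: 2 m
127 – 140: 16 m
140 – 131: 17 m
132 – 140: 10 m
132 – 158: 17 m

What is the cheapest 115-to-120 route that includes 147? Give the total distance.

Shortest 115→147: 115–131–147 = 19
Shortest 147→120: 147–120 = 4
Total via 147: 19 + 4 = 23 m.

23 m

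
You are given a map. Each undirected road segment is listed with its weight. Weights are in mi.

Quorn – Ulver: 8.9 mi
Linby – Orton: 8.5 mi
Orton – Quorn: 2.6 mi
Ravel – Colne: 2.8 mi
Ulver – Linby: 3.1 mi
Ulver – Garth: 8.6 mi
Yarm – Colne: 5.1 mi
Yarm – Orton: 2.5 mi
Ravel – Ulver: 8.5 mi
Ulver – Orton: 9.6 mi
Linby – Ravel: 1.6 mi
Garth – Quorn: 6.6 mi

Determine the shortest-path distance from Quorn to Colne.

10.2 mi

Running Dijkstra from Quorn:
Quorn: 0
Orton: 2.6  (via Quorn)
Yarm: 5.1  (via Orton)
Garth: 6.6  (via Quorn)
Ulver: 8.9  (via Quorn)
Colne: 10.2  (via Yarm)
Shortest route: Quorn → Orton → Yarm → Colne = 10.2 mi.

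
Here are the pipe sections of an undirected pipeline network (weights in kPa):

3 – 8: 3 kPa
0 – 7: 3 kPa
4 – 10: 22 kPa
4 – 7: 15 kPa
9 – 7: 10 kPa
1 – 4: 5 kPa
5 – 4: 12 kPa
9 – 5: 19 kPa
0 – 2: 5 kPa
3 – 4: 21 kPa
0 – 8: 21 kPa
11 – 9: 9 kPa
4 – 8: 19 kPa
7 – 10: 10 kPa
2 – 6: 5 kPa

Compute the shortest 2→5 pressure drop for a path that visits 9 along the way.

Shortest 2→9: 2 → 0 → 7 → 9 = 18
Shortest 9→5: 9 → 5 = 19
Total via 9: 18 + 19 = 37 kPa.

37 kPa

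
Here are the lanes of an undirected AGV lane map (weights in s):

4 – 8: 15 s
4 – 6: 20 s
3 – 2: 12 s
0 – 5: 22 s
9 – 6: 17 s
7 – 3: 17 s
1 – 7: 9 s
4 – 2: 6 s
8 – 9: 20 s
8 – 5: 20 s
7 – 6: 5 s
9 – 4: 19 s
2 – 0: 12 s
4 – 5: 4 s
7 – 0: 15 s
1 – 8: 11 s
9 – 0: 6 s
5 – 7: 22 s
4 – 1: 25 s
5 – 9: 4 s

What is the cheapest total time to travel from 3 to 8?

33 s

Running Dijkstra from 3:
3: 0
2: 12  (via 3)
7: 17  (via 3)
4: 18  (via 2)
5: 22  (via 4)
6: 22  (via 7)
0: 24  (via 2)
1: 26  (via 7)
9: 26  (via 5)
8: 33  (via 4)
Shortest route: 3–2–4–8 = 33 s.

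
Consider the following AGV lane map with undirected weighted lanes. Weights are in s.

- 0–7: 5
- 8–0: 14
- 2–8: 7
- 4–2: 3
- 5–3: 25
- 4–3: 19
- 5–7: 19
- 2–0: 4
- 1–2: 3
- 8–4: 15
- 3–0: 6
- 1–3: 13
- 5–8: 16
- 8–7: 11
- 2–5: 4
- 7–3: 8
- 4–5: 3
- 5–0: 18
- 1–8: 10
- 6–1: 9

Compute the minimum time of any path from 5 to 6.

16 s

Settle nodes by increasing distance from 5:
5: 0
4: 3  (via 5)
2: 4  (via 5)
1: 7  (via 2)
0: 8  (via 2)
8: 11  (via 2)
7: 13  (via 0)
3: 14  (via 0)
6: 16  (via 1)
Shortest route: 5–2–1–6 = 16 s.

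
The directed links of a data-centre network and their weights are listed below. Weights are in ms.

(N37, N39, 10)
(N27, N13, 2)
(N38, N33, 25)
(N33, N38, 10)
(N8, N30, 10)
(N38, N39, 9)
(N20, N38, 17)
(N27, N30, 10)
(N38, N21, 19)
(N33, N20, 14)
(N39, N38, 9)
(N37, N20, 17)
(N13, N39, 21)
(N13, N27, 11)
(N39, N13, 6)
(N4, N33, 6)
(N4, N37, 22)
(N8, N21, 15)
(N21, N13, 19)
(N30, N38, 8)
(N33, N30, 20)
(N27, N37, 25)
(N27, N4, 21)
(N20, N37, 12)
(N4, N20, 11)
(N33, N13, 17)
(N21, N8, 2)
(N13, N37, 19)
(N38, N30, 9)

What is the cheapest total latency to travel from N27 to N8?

39 ms

Enumerating some paths:
N27–N13–N39–N38–N21–N8: 2+21+9+19+2 = 53
N27–N4–N33–N38–N21–N8: 21+6+10+19+2 = 58
N27–N30–N38–N21–N8: 10+8+19+2 = 39
Cheapest is N27–N30–N38–N21–N8 at 39 ms.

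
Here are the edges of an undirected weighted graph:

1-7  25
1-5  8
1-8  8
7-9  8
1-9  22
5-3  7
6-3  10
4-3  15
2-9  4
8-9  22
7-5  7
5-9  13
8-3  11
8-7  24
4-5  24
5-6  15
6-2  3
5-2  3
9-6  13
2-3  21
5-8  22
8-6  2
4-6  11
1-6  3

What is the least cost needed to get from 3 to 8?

Enumerating some paths:
3 - 6 - 8: 10+2 = 12
3 - 5 - 1 - 6 - 8: 7+8+3+2 = 20
3 - 5 - 2 - 6 - 8: 7+3+3+2 = 15
3 - 8: 11 = 11
Cheapest is 3 - 8 at 11.

11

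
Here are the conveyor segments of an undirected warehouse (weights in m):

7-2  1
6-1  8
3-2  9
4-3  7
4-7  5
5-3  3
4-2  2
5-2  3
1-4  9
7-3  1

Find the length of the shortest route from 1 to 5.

14 m

Shortest distances from 1:
1: 0
6: 8  (via 1)
4: 9  (via 1)
2: 11  (via 4)
7: 12  (via 2)
3: 13  (via 7)
5: 14  (via 2)
Shortest route: 1 → 4 → 2 → 5 = 14 m.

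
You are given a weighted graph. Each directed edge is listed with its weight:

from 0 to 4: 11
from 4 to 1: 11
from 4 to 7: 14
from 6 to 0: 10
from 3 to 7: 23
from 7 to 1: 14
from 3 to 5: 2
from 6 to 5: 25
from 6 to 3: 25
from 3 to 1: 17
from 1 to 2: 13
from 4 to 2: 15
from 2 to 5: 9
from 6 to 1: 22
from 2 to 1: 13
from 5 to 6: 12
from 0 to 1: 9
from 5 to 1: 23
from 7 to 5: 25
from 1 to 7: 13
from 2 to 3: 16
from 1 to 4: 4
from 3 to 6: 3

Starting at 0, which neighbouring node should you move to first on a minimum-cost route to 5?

Enumerating some paths:
0 → 4 → 2 → 5: 11+15+9 = 35
0 → 1 → 4 → 2 → 5: 9+4+15+9 = 37
0 → 1 → 2 → 5: 9+13+9 = 31
Cheapest is 0 → 1 → 2 → 5 at 31.
So from 0 the first move is to 1.

1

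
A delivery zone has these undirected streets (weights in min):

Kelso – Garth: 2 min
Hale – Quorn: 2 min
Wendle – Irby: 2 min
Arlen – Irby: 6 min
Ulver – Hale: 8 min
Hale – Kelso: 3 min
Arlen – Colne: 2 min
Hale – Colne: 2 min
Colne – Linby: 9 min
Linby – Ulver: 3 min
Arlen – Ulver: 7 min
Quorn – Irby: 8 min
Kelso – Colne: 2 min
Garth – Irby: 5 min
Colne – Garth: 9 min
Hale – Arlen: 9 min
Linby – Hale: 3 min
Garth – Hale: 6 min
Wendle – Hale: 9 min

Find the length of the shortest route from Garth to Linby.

8 min

Settle nodes by increasing distance from Garth:
Garth: 0
Kelso: 2  (via Garth)
Colne: 4  (via Kelso)
Irby: 5  (via Garth)
Hale: 5  (via Kelso)
Arlen: 6  (via Colne)
Quorn: 7  (via Hale)
Wendle: 7  (via Irby)
Linby: 8  (via Hale)
Shortest route: Garth → Kelso → Hale → Linby = 8 min.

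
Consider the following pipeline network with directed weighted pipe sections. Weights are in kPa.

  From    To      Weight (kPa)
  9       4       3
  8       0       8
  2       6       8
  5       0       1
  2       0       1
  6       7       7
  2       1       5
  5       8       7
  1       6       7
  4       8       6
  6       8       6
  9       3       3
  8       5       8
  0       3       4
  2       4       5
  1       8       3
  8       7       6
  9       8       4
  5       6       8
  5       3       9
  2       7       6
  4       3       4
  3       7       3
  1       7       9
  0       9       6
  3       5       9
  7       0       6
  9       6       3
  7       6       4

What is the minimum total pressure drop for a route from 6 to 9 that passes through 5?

Shortest 6→5: 6 → 8 → 5 = 14
Best 5 to 9: 5 → 0 → 9 costing 7
Total via 5: 14 + 7 = 21 kPa.

21 kPa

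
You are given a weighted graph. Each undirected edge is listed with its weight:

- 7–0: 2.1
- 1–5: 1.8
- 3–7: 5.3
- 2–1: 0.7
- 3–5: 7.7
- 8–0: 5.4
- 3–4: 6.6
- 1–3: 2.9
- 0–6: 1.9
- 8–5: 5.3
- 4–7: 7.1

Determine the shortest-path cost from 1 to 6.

Settle nodes by increasing distance from 1:
1: 0
2: 0.7  (via 1)
5: 1.8  (via 1)
3: 2.9  (via 1)
8: 7.1  (via 5)
7: 8.2  (via 3)
4: 9.5  (via 3)
0: 10.3  (via 7)
6: 12.2  (via 0)
Shortest route: 1–3–7–0–6 = 12.2.

12.2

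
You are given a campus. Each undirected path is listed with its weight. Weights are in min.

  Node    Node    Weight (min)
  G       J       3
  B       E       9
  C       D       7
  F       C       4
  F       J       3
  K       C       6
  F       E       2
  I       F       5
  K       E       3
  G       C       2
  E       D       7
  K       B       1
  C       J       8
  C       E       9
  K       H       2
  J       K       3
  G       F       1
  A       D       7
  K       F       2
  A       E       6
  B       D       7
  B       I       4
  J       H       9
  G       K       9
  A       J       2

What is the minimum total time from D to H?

Candidate routes:
D → E → F → K → H: 7+2+2+2 = 13
D → E → K → H: 7+3+2 = 12
D → B → K → H: 7+1+2 = 10
The minimum is 10 min via D → B → K → H.

10 min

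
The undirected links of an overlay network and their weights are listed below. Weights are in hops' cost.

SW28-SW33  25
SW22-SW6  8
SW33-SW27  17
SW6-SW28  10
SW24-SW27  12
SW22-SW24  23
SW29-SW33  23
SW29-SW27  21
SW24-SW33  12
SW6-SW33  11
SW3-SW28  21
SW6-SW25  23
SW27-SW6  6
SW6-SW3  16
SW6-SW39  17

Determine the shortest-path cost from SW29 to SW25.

Running Dijkstra from SW29:
SW29: 0
SW27: 21  (via SW29)
SW33: 23  (via SW29)
SW6: 27  (via SW27)
SW24: 33  (via SW27)
SW22: 35  (via SW6)
SW28: 37  (via SW6)
SW3: 43  (via SW6)
SW39: 44  (via SW6)
SW25: 50  (via SW6)
Shortest route: SW29–SW27–SW6–SW25 = 50 hops' cost.

50 hops' cost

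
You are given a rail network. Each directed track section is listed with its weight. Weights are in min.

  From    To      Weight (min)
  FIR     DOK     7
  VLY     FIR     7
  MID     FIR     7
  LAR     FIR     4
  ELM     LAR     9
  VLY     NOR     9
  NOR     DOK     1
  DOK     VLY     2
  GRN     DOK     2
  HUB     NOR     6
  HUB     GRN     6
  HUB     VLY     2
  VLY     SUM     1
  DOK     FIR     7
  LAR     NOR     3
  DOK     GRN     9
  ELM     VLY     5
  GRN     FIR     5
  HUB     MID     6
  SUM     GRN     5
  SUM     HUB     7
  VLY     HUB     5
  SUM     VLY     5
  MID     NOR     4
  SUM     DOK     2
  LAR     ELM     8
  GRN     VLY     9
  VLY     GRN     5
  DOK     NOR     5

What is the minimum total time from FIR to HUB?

14 min

Compare a few routes:
FIR - DOK - GRN - VLY - HUB: 7+9+9+5 = 30
FIR - DOK - VLY - HUB: 7+2+5 = 14
FIR - DOK - VLY - SUM - HUB: 7+2+1+7 = 17
FIR - DOK - GRN - VLY - SUM - HUB: 7+9+9+1+7 = 33
Cheapest is FIR - DOK - VLY - HUB at 14 min.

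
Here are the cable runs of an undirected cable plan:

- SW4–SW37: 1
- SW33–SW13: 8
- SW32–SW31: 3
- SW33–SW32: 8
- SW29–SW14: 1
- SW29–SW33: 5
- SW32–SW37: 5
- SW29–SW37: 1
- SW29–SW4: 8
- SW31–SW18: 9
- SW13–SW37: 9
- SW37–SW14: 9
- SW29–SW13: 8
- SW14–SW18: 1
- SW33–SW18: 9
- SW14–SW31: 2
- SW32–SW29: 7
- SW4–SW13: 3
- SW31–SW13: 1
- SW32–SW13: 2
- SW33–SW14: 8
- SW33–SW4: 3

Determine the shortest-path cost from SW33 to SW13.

Shortest distances from SW33:
SW33: 0
SW4: 3  (via SW33)
SW37: 4  (via SW4)
SW29: 5  (via SW33)
SW14: 6  (via SW29)
SW13: 6  (via SW4)
Shortest route: SW33 → SW4 → SW13 = 6.

6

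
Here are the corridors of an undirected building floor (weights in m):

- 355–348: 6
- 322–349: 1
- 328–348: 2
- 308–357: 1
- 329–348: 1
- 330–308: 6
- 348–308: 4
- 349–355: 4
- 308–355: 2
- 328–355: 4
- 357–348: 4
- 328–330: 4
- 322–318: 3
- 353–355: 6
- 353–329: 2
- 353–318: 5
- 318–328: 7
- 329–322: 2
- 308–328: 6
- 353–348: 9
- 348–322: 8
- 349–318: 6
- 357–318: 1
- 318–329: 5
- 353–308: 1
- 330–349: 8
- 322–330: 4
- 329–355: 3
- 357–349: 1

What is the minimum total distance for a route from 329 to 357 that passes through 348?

5 m

Best 329 to 348: 329 → 348 costing 1
Shortest 348→357: 348 → 357 = 4
Total via 348: 1 + 4 = 5 m.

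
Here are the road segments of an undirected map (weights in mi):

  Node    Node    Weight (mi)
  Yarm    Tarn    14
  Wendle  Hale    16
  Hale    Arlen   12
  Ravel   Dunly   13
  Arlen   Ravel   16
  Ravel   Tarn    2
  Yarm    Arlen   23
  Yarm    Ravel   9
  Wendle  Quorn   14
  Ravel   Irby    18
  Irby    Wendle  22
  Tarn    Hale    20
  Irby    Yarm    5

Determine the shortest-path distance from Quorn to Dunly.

63 mi

Shortest distances from Quorn:
Quorn: 0
Wendle: 14  (via Quorn)
Hale: 30  (via Wendle)
Irby: 36  (via Wendle)
Yarm: 41  (via Irby)
Arlen: 42  (via Hale)
Tarn: 50  (via Hale)
Ravel: 50  (via Yarm)
Dunly: 63  (via Ravel)
Shortest route: Quorn → Wendle → Irby → Yarm → Ravel → Dunly = 63 mi.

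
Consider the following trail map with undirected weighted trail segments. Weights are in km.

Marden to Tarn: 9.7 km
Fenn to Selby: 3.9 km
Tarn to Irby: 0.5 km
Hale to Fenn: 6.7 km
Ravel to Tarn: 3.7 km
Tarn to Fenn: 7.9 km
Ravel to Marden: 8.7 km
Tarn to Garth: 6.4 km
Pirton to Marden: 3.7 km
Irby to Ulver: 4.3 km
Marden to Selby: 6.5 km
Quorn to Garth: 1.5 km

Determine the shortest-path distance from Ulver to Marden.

14.5 km

Compare a few routes:
Ulver → Irby → Tarn → Ravel → Marden: 4.3+0.5+3.7+8.7 = 17.2
Ulver → Irby → Tarn → Marden: 4.3+0.5+9.7 = 14.5
Cheapest is Ulver → Irby → Tarn → Marden at 14.5 km.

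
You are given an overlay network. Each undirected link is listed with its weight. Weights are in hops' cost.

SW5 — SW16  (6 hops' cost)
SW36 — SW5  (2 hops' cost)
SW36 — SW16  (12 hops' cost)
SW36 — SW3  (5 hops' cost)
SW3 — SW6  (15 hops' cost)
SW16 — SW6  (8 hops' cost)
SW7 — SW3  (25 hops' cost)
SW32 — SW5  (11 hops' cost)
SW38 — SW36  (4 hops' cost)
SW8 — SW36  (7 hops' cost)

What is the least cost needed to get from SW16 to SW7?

38 hops' cost

Shortest distances from SW16:
SW16: 0
SW5: 6  (via SW16)
SW36: 8  (via SW5)
SW6: 8  (via SW16)
SW38: 12  (via SW36)
SW3: 13  (via SW36)
SW8: 15  (via SW36)
SW32: 17  (via SW5)
SW7: 38  (via SW3)
Shortest route: SW16–SW5–SW36–SW3–SW7 = 38 hops' cost.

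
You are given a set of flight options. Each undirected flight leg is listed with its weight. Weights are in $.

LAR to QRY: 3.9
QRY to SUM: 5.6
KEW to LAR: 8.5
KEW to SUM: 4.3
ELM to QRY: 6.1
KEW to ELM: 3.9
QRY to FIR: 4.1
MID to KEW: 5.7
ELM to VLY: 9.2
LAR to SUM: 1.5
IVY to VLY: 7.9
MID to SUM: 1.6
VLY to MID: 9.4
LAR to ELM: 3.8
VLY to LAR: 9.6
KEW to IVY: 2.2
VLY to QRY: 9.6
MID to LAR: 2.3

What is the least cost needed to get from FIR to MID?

$10.3

Settle nodes by increasing distance from FIR:
FIR: 0
QRY: 4.1  (via FIR)
LAR: 8  (via QRY)
SUM: 9.5  (via LAR)
ELM: 10.2  (via QRY)
MID: 10.3  (via LAR)
Shortest route: FIR–QRY–LAR–MID = $10.3.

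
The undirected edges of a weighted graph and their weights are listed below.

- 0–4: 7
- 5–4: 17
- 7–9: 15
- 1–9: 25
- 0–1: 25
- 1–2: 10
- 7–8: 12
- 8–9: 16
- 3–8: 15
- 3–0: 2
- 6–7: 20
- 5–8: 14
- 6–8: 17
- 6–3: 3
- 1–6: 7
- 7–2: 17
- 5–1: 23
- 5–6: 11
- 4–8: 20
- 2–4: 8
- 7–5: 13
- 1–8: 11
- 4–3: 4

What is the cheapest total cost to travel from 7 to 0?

Settle nodes by increasing distance from 7:
7: 0
8: 12  (via 7)
5: 13  (via 7)
9: 15  (via 7)
2: 17  (via 7)
6: 20  (via 7)
1: 23  (via 8)
3: 23  (via 6)
0: 25  (via 3)
Shortest route: 7 → 6 → 3 → 0 = 25.

25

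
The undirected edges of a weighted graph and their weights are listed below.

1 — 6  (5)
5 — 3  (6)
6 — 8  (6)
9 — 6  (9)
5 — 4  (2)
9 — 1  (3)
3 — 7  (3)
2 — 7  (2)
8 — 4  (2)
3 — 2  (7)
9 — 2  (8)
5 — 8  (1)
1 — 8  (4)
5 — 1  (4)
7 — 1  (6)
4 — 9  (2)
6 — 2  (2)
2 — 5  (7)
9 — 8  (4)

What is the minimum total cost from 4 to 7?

Candidate routes:
4–8–5–3–7: 2+1+6+3 = 12
4–8–5–2–7: 2+1+7+2 = 12
4–9–1–7: 2+3+6 = 11
4–8–6–2–7: 2+6+2+2 = 12
Cheapest is 4–9–1–7 at 11.

11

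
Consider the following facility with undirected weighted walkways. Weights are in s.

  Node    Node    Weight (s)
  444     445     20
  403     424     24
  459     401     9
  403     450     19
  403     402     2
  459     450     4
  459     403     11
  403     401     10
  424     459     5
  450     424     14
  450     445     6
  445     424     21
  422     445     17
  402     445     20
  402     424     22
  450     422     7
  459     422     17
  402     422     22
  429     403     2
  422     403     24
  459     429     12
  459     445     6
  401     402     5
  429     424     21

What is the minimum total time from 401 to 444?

Candidate routes:
401 → 459 → 445 → 444: 9+6+20 = 35
401 → 459 → 450 → 445 → 444: 9+4+6+20 = 39
Cheapest is 401 → 459 → 445 → 444 at 35 s.

35 s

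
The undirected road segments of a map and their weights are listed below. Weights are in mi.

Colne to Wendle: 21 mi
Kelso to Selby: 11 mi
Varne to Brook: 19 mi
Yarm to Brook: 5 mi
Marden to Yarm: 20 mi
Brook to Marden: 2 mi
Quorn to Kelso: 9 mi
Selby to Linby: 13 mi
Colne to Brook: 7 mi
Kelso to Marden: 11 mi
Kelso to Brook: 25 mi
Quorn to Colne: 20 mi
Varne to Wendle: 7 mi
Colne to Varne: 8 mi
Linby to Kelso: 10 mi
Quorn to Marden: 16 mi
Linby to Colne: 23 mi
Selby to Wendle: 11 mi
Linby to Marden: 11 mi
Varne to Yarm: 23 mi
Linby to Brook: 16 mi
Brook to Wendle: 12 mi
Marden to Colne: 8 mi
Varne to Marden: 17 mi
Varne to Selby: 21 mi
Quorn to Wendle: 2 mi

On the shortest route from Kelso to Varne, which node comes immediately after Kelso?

Compare a few routes:
Kelso–Marden–Varne: 11+17 = 28
Kelso–Quorn–Wendle–Varne: 9+2+7 = 18
Kelso–Marden–Colne–Varne: 11+8+8 = 27
Kelso–Marden–Brook–Colne–Varne: 11+2+7+8 = 28
The minimum is 18 mi via Kelso–Quorn–Wendle–Varne.
So from Kelso the first move is to Quorn.

Quorn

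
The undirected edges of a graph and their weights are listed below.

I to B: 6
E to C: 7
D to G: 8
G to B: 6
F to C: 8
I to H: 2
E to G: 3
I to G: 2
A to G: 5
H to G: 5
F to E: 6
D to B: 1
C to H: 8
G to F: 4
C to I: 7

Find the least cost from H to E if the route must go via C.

Shortest H→C: H–C = 8
Shortest C→E: C–E = 7
Total via C: 8 + 7 = 15.

15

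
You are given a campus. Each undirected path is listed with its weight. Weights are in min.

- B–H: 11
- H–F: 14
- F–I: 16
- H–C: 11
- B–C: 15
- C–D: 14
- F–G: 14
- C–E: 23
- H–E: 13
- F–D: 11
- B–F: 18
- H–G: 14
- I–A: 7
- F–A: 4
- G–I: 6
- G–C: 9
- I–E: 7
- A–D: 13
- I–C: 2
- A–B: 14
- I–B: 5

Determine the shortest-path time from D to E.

23 min

Settle nodes by increasing distance from D:
D: 0
F: 11  (via D)
A: 13  (via D)
C: 14  (via D)
I: 16  (via C)
B: 21  (via I)
G: 22  (via I)
E: 23  (via I)
Shortest route: D → C → I → E = 23 min.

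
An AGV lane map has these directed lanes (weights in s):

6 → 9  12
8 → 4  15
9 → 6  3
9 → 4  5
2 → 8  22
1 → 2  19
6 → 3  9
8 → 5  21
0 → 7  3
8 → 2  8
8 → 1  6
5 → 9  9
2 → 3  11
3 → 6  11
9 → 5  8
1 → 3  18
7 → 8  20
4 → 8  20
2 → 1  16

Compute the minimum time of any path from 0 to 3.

Candidate routes:
0 - 7 - 8 - 1 - 2 - 3: 3+20+6+19+11 = 59
0 - 7 - 8 - 1 - 3: 3+20+6+18 = 47
0 - 7 - 8 - 2 - 3: 3+20+8+11 = 42
The minimum is 42 s via 0 - 7 - 8 - 2 - 3.

42 s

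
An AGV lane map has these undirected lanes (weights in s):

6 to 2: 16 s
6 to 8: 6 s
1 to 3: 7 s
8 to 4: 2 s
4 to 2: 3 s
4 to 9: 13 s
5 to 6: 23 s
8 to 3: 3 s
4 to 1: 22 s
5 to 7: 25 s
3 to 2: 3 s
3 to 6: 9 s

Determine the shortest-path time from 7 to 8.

Settle nodes by increasing distance from 7:
7: 0
5: 25  (via 7)
6: 48  (via 5)
8: 54  (via 6)
Shortest route: 7–5–6–8 = 54 s.

54 s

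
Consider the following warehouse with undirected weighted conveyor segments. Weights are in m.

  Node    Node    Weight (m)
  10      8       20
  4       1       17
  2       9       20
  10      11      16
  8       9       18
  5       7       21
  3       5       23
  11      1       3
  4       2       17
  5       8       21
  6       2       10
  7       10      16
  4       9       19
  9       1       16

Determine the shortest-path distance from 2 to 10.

53 m

Running Dijkstra from 2:
2: 0
6: 10  (via 2)
4: 17  (via 2)
9: 20  (via 2)
1: 34  (via 4)
11: 37  (via 1)
8: 38  (via 9)
10: 53  (via 11)
Shortest route: 2 → 4 → 1 → 11 → 10 = 53 m.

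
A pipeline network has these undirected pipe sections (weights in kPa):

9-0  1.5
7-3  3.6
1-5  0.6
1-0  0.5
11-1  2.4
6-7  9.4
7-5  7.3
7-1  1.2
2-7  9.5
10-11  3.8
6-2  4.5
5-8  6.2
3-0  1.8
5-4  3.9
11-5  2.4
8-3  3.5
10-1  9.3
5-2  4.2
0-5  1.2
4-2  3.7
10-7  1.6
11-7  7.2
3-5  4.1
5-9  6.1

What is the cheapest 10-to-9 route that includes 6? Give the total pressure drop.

22.3 kPa

Shortest 10→6: 10 → 7 → 6 = 11
Shortest 6→9: 6 → 2 → 5 → 1 → 0 → 9 = 11.3
Total via 6: 11 + 11.3 = 22.3 kPa.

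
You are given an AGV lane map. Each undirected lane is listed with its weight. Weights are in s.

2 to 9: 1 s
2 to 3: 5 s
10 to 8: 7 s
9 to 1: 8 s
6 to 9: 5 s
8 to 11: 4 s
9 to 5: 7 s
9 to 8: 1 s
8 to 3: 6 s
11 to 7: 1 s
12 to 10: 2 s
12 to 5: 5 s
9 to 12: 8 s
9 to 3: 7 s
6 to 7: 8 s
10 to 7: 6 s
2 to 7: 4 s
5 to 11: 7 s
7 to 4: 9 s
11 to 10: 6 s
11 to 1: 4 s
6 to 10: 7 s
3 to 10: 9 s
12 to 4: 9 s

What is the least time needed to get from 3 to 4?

18 s

Candidate routes:
3 → 2 → 7 → 4: 5+4+9 = 18
3 → 8 → 11 → 7 → 4: 6+4+1+9 = 20
The minimum is 18 s via 3 → 2 → 7 → 4.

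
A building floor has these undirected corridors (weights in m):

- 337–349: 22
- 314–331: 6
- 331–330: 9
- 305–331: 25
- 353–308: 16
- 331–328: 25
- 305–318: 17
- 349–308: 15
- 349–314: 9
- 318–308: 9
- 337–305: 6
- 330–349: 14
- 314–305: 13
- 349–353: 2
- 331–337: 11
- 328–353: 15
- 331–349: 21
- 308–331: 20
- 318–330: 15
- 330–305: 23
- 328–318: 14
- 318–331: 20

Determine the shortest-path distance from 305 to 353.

24 m

Settle nodes by increasing distance from 305:
305: 0
337: 6  (via 305)
314: 13  (via 305)
318: 17  (via 305)
331: 17  (via 337)
349: 22  (via 314)
330: 23  (via 305)
353: 24  (via 349)
Shortest route: 305 → 314 → 349 → 353 = 24 m.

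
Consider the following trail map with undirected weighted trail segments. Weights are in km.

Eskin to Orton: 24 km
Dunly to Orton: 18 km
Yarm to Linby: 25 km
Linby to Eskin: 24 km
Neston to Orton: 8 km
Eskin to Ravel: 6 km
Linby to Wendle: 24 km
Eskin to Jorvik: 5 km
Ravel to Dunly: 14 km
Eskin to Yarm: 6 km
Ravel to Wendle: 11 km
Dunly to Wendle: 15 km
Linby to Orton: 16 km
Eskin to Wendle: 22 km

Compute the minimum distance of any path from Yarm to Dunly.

26 km

Compare a few routes:
Yarm → Eskin → Wendle → Dunly: 6+22+15 = 43
Yarm → Eskin → Ravel → Dunly: 6+6+14 = 26
Yarm → Eskin → Ravel → Wendle → Dunly: 6+6+11+15 = 38
Cheapest is Yarm → Eskin → Ravel → Dunly at 26 km.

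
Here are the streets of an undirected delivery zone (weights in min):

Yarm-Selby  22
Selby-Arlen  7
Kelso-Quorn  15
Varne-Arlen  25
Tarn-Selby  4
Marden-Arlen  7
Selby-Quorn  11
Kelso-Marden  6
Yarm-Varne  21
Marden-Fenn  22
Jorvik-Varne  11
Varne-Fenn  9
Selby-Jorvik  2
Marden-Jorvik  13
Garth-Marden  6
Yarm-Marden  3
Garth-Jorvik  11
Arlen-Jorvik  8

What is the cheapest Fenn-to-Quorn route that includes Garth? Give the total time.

52 min

Shortest Fenn→Garth: Fenn–Marden–Garth = 28
Best Garth to Quorn: Garth–Jorvik–Selby–Quorn costing 24
Total via Garth: 28 + 24 = 52 min.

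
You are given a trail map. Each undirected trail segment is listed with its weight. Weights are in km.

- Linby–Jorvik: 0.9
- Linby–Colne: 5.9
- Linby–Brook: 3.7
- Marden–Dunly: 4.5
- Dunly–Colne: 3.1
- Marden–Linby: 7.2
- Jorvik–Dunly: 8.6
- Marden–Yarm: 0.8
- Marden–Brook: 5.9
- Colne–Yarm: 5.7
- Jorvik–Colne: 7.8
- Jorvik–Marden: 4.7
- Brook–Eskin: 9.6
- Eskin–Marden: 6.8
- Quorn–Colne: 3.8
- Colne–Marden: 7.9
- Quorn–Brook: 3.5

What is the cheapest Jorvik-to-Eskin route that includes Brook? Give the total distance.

Shortest Jorvik→Brook: Jorvik–Linby–Brook = 4.6
Shortest Brook→Eskin: Brook–Eskin = 9.6
Total via Brook: 4.6 + 9.6 = 14.2 km.

14.2 km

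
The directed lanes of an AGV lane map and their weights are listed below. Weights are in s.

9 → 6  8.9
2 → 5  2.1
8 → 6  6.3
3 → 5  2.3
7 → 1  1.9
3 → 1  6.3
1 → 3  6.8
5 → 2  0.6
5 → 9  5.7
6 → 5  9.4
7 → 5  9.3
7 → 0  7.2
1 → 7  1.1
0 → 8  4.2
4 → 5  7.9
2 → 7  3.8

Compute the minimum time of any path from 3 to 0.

Compare a few routes:
3 - 5 - 2 - 7 - 0: 2.3+0.6+3.8+7.2 = 13.9
3 - 1 - 7 - 0: 6.3+1.1+7.2 = 14.6
The minimum is 13.9 s via 3 - 5 - 2 - 7 - 0.

13.9 s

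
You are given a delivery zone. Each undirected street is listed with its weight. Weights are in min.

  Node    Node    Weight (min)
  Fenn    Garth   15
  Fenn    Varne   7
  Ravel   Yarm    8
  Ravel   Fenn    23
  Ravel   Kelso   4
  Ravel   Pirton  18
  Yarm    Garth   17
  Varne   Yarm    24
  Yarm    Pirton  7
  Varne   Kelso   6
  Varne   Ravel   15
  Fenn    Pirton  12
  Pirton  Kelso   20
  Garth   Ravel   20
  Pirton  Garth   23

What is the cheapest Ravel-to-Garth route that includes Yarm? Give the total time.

25 min

Best Ravel to Yarm: Ravel–Yarm costing 8
Shortest Yarm→Garth: Yarm–Garth = 17
Total via Yarm: 8 + 17 = 25 min.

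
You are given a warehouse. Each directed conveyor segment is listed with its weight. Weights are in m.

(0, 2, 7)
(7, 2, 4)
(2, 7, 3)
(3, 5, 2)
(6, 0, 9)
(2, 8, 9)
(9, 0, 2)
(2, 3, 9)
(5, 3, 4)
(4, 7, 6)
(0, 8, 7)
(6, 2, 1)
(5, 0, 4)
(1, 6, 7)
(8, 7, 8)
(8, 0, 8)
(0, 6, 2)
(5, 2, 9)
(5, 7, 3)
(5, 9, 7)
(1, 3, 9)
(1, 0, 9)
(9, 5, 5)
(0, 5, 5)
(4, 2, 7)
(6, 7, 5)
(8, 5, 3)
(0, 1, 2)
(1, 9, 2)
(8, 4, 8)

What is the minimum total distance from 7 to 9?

22 m

Enumerating some paths:
7–2–8–5–9: 4+9+3+7 = 23
7–2–3–5–0–1–9: 4+9+2+4+2+2 = 23
7–2–8–5–0–1–9: 4+9+3+4+2+2 = 24
7–2–3–5–9: 4+9+2+7 = 22
Cheapest is 7–2–3–5–9 at 22 m.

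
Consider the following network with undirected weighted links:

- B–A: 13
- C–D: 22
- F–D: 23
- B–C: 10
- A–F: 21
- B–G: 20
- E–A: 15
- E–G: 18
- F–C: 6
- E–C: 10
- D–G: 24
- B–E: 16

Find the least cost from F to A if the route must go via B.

Best F to B: F–C–B costing 16
Best B to A: B–A costing 13
Total via B: 16 + 13 = 29.

29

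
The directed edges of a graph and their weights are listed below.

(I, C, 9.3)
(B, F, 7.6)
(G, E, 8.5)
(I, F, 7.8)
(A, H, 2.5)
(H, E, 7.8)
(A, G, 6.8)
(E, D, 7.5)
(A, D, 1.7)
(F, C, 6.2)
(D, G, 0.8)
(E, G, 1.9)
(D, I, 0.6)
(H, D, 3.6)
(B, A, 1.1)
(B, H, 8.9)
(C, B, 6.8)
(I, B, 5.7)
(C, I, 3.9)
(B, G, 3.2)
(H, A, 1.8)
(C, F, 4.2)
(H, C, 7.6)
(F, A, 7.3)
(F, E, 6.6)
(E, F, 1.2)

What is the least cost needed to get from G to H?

19.5

Enumerating some paths:
G–E–F–C–B–A–H: 8.5+1.2+6.2+6.8+1.1+2.5 = 26.3
G–E–F–A–H: 8.5+1.2+7.3+2.5 = 19.5
G–E–D–I–B–A–H: 8.5+7.5+0.6+5.7+1.1+2.5 = 25.9
Cheapest is G–E–F–A–H at 19.5.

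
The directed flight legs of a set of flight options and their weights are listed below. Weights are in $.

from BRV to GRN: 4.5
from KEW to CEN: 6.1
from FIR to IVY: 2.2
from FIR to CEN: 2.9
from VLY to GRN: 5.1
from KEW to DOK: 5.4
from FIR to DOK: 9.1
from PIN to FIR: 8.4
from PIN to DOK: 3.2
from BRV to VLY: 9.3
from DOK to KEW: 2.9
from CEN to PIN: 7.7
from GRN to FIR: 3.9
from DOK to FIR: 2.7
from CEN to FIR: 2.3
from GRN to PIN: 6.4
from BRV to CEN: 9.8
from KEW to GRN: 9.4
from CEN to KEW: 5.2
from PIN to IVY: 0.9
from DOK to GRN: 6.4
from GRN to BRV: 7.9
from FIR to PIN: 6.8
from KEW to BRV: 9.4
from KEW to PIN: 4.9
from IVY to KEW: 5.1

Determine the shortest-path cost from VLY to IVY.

Running Dijkstra from VLY:
VLY: 0
GRN: 5.1  (via VLY)
FIR: 9  (via GRN)
IVY: 11.2  (via FIR)
Shortest route: VLY → GRN → FIR → IVY = $11.2.

$11.2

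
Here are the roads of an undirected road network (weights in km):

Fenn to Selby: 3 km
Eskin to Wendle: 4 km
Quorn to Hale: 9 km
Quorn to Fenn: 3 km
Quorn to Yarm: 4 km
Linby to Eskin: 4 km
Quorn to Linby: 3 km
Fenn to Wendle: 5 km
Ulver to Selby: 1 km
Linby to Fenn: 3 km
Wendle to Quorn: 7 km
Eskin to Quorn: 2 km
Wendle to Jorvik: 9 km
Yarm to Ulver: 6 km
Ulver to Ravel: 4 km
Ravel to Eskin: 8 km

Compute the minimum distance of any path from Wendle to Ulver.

9 km

Shortest distances from Wendle:
Wendle: 0
Eskin: 4  (via Wendle)
Fenn: 5  (via Wendle)
Quorn: 6  (via Eskin)
Linby: 8  (via Eskin)
Selby: 8  (via Fenn)
Jorvik: 9  (via Wendle)
Ulver: 9  (via Selby)
Shortest route: Wendle–Fenn–Selby–Ulver = 9 km.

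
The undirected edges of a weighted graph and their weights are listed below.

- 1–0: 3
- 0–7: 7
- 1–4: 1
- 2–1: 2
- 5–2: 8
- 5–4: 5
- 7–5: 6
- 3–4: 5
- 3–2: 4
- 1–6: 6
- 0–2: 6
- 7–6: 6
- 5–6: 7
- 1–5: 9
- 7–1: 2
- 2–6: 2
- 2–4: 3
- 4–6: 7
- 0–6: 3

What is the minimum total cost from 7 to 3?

Enumerating some paths:
7 → 6 → 2 → 3: 6+2+4 = 12
7 → 1 → 4 → 2 → 3: 2+1+3+4 = 10
7 → 1 → 2 → 4 → 3: 2+2+3+5 = 12
7 → 1 → 4 → 3: 2+1+5 = 8
Cheapest is 7 → 1 → 4 → 3 at 8.

8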